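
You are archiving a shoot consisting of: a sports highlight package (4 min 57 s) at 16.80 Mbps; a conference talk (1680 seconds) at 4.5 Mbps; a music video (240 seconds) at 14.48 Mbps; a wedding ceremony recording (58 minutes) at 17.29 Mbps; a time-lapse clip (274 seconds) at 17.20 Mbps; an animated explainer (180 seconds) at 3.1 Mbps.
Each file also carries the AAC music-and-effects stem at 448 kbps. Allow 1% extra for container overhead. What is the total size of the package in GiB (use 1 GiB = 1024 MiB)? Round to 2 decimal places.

Audio: 448 kbps = 0.448 Mbps.
sports highlight package: 17.248 Mbps × 297 s × 1.01 = 5173.9 Mb
conference talk: 4.948 Mbps × 1680 s × 1.01 = 8395.8 Mb
music video: 14.928 Mbps × 240 s × 1.01 = 3618.5 Mb
wedding ceremony recording: 17.738 Mbps × 3480 s × 1.01 = 62345.5 Mb
time-lapse clip: 17.648 Mbps × 274 s × 1.01 = 4883.9 Mb
animated explainer: 3.548 Mbps × 180 s × 1.01 = 645.0 Mb
Total: 85062.7 Mb = 10632.8 MB.
= 9.903 GiB.

9.90 GiB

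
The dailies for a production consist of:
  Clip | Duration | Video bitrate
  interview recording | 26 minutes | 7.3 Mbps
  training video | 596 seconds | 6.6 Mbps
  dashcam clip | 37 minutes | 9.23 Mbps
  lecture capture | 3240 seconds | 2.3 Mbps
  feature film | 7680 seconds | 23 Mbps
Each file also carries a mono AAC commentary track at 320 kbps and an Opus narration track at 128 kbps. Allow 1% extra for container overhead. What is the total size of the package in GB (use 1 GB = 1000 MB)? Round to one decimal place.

28.6 GB

Audio total: 320 + 128 = 448 kbps = 0.448 Mbps.
interview recording: 7.748 Mbps × 1560 s × 1.01 = 12207.7 Mb
training video: 7.048 Mbps × 596 s × 1.01 = 4242.6 Mb
dashcam clip: 9.678 Mbps × 2220 s × 1.01 = 21700.0 Mb
lecture capture: 2.748 Mbps × 3240 s × 1.01 = 8992.6 Mb
feature film: 23.448 Mbps × 7680 s × 1.01 = 181881.4 Mb
Total: 229024.4 Mb = 28628.0 MB.
= 28.63 GB.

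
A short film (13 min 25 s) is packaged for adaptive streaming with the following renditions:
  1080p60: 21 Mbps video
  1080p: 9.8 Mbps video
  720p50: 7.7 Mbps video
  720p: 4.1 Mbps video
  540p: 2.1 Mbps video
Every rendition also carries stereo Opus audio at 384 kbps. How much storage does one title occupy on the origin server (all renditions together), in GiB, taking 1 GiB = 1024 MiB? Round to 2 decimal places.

13 min 25 s = 805 s
Audio: 384 kbps = 0.384 Mbps.
Sum of rendition bitrates: (21+0.384) + (9.8+0.384) + (7.7+0.384) + (4.1+0.384) + (2.1+0.384) = 46.620 Mbps.
× 805 s = 37,529 Mb = 4,691 MB = 4.369 GiB.

4.37 GiB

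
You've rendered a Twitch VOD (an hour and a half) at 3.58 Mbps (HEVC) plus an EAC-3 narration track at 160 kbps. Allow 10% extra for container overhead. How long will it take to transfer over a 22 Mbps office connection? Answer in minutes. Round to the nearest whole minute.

1.5 h = 5400 s
Audio: 160 kbps = 0.160 Mbps.
Total bitrate: 3.740 Mbps.
File: 3.740 Mbps × 5400 s = 20196.0 Mb.
With 10% container overhead: ×1.10. → 22215.6 Mb.
At 22 Mbps: 22215.6 / 22 = 1009.8 s ≈ 16.8 minutes.

17 minutes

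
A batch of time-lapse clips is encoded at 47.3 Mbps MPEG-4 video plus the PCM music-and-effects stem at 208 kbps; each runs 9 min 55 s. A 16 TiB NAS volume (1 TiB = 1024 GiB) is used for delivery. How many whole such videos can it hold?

9 min 55 s = 595 s
Audio: 208 kbps = 0.208 Mbps.
Total bitrate: 47.508 Mbps.
Per item: 47.508 Mbps × 595 s = 28,267 Mb = 3,533 MB.
Capacity: 16 TiB = 140,737,488 Mb; 4978.82 items → 4978 complete.

4978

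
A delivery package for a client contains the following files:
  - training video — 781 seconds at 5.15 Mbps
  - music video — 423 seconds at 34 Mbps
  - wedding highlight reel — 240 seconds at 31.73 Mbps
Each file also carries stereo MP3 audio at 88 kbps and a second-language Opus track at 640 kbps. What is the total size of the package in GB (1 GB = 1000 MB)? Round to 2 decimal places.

3.38 GB

Audio total: 88 + 640 = 728 kbps = 0.728 Mbps.
training video: 5.878 Mbps × 781 s = 4590.7 Mb
music video: 34.728 Mbps × 423 s = 14689.9 Mb
wedding highlight reel: 32.458 Mbps × 240 s = 7789.9 Mb
Total: 27070.6 Mb = 3383.8 MB.
= 3.384 GB.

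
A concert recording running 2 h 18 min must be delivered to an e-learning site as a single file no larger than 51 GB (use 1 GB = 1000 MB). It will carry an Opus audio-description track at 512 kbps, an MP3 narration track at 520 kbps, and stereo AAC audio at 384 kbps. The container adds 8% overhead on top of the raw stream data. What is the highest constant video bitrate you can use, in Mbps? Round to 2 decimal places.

44.21 Mbps

Budget: 51 GB = 408000.0 Mb.
Stream payload after overhead: 408000.0 / 1.08 = 377777.8 Mb.
2 h 18 min = 138 min = 8280 s
Total bitrate budget: 377777.8 Mb / 8280 s = 45.625 Mbps.
Audio total: 512 + 520 + 384 = 1416 kbps = 1.416 Mbps.
Video: 45.625 − 1.416 = 44.209 Mbps.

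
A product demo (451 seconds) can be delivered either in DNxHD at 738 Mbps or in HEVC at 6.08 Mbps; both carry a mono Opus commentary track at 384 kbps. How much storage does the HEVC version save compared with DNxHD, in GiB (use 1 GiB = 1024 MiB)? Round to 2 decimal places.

38.43 GiB

Audio: 384 kbps = 0.384 Mbps.
DNxHD: 738.384 Mbps × 451 s = 333011.2 Mb = 38.768 GiB.
HEVC: 6.464 Mbps × 451 s = 2915.3 Mb = 0.339 GiB.
Saving: 38.768 − 0.339 = 38.428 GiB.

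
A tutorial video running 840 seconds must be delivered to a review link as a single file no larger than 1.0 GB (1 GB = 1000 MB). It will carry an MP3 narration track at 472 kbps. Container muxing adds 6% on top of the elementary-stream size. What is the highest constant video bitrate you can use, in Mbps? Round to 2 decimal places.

Budget: 1.0 GB = 8000.0 Mb.
Stream payload after overhead: 8000.0 / 1.06 = 7547.2 Mb.
Total bitrate budget: 7547.2 Mb / 840 s = 8.985 Mbps.
Audio: 472 kbps = 0.472 Mbps.
Video: 8.985 − 0.472 = 8.513 Mbps.

8.51 Mbps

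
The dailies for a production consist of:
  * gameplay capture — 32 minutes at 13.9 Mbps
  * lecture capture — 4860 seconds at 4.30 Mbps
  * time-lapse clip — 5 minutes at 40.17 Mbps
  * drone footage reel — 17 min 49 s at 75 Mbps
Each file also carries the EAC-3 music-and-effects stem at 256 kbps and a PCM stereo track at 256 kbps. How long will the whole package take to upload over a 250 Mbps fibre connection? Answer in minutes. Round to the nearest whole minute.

Audio total: 256 + 256 = 512 kbps = 0.512 Mbps.
gameplay capture: 14.412 Mbps × 1920 s = 27671.0 Mb
lecture capture: 4.812 Mbps × 4860 s = 23386.3 Mb
time-lapse clip: 40.682 Mbps × 300 s = 12204.6 Mb
drone footage reel: 75.512 Mbps × 1069 s = 80722.3 Mb
Total: 143984.3 Mb = 17998.0 MB.
At 250 Mbps: 143984.3 / 250 = 576 s ≈ 9.6 minutes.

10 minutes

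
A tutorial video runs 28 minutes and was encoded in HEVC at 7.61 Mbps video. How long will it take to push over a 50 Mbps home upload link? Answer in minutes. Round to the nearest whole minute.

4 minutes

28 min = 1680 s
File: 7.610 Mbps × 1680 s = 12784.8 Mb.
At 50 Mbps: 12784.8 / 50 = 255.7 s ≈ 4.26 minutes.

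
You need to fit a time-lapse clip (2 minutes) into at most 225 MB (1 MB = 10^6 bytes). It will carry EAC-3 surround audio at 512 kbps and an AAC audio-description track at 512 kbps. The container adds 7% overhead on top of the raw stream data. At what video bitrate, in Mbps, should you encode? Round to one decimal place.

13.0 Mbps

Budget: 225 MB = 1800.0 Mb.
Stream payload after overhead: 1800.0 / 1.07 = 1682.2 Mb.
2 min = 120 s
Total bitrate budget: 1682.2 Mb / 120 s = 14.019 Mbps.
Audio total: 512 + 512 = 1024 kbps = 1.024 Mbps.
Video: 14.019 − 1.024 = 12.995 Mbps.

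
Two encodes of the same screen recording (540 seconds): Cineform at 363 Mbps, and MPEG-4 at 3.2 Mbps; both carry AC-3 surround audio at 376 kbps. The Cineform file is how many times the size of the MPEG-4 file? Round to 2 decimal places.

101.62

Audio: 376 kbps = 0.376 Mbps.
Cineform: 363.376 Mbps × 540 s = 196223.0 Mb = 22.843 GiB.
MPEG-4: 3.576 Mbps × 540 s = 1931.0 Mb = 0.225 GiB.
Ratio: 22.843 / 0.225 = 101.615.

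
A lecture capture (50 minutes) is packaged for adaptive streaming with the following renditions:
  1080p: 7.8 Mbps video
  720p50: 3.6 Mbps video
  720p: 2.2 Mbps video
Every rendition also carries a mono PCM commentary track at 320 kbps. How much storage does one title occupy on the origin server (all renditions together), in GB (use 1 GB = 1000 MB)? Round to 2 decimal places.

50 min = 3000 s
Audio: 320 kbps = 0.320 Mbps.
Sum of rendition bitrates: (7.8+0.320) + (3.6+0.320) + (2.2+0.320) = 14.560 Mbps.
× 3000 s = 43,680 Mb = 5,460 MB = 5.460 GB.

5.46 GB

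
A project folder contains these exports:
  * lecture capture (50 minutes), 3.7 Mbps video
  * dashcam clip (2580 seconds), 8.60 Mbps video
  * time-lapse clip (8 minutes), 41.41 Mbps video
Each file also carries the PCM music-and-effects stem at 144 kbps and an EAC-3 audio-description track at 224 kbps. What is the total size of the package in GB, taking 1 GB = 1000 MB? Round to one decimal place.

Audio total: 144 + 224 = 368 kbps = 0.368 Mbps.
lecture capture: 4.068 Mbps × 3000 s = 12204.0 Mb
dashcam clip: 8.968 Mbps × 2580 s = 23137.4 Mb
time-lapse clip: 41.778 Mbps × 480 s = 20053.4 Mb
Total: 55394.9 Mb = 6924.4 MB.
= 6.924 GB.

6.9 GB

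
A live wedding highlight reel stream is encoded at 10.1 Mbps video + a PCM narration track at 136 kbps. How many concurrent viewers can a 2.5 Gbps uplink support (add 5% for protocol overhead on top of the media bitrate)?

232

Audio: 136 kbps = 0.136 Mbps.
Per-viewer media rate: 10.236 Mbps.
On the wire with 5% overhead: 10.748 Mbps.
2.5 Gbps = 2,500 Mbps; 2,500 / 10.748 = 232.61 → 232 viewers.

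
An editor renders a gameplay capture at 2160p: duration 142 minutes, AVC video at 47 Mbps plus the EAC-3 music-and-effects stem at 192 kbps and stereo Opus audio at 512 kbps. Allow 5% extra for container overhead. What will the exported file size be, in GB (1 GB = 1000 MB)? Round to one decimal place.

53.3 GB

142 min = 8520 s
Audio total: 192 + 512 = 704 kbps = 0.704 Mbps.
Total bitrate: 47 + 0.704 = 47.704 Mbps.
Stream data: 47.704 Mbps × 8520 s = 406438.1 Mb.
With 5% container overhead: ×1.05.
426,760 Mb ÷ 8 = 53,345 MB → 53.34 GB.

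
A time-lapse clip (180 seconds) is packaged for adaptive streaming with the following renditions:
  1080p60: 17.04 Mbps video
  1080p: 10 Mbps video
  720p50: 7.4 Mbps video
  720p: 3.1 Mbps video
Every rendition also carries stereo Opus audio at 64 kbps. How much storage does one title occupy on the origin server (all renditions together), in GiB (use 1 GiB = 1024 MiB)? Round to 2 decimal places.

0.79 GiB

Audio: 64 kbps = 0.064 Mbps.
Sum of rendition bitrates: (17.04+0.064) + (10+0.064) + (7.4+0.064) + (3.1+0.064) = 37.796 Mbps.
× 180 s = 6,803 Mb = 850.4 MB = 0.792 GiB.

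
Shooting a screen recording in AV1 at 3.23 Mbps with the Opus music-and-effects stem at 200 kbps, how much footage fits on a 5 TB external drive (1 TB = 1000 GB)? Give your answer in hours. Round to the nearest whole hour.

Audio: 200 kbps = 0.200 Mbps.
Total bitrate: 3.23 + 0.200 = 3.430 Mbps.
Capacity: 5 TB = 40,000,000 Mb.
Recording time: 40,000,000 / 3.430 = 11,661,808 s ≈ 3,239 hours.

3239 hours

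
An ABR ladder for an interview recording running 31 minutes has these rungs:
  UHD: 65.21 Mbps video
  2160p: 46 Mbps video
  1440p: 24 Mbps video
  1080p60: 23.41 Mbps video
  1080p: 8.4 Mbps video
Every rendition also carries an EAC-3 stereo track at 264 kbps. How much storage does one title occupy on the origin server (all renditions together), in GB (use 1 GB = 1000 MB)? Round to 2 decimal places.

39.14 GB

31 min = 1860 s
Audio: 264 kbps = 0.264 Mbps.
Sum of rendition bitrates: (65.21+0.264) + (46+0.264) + (24+0.264) + (23.41+0.264) + (8.4+0.264) = 168.340 Mbps.
× 1860 s = 313,112 Mb = 39,139 MB = 39.14 GB.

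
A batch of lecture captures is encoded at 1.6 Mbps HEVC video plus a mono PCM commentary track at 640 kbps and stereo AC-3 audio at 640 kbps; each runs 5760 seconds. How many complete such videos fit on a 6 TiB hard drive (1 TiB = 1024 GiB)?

Audio total: 640 + 640 = 1280 kbps = 1.280 Mbps.
Total bitrate: 2.880 Mbps.
Per item: 2.880 Mbps × 5760 s = 16,589 Mb = 2,074 MB.
Capacity: 6 TiB = 52,776,558 Mb; 3181.46 items → 3181 complete.

3181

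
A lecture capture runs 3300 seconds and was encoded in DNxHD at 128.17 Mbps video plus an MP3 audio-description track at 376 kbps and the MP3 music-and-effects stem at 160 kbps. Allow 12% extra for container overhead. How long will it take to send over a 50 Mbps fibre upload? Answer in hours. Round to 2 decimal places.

2.64 hours

Audio total: 376 + 160 = 536 kbps = 0.536 Mbps.
Total bitrate: 128.706 Mbps.
File: 128.706 Mbps × 3300 s = 424729.8 Mb.
With 12% container overhead: ×1.12. → 475697.4 Mb.
At 50 Mbps: 475697.4 / 50 = 9513.9 s ≈ 2.64 hours.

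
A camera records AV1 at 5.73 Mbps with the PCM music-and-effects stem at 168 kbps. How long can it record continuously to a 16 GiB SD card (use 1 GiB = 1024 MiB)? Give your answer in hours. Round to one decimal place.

Audio: 168 kbps = 0.168 Mbps.
Total bitrate: 5.73 + 0.168 = 5.898 Mbps.
Capacity: 16 GiB = 137,439 Mb.
Recording time: 137,439 / 5.898 = 23,303 s ≈ 6.47 hours.

6.5 hours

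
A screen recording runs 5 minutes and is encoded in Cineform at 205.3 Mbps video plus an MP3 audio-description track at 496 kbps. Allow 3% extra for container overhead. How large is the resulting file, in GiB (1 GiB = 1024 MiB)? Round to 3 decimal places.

7.403 GiB

5 min = 300 s
Audio: 496 kbps = 0.496 Mbps.
Total bitrate: 205.3 + 0.496 = 205.796 Mbps.
Stream data: 205.796 Mbps × 300 s = 61738.8 Mb.
With 3% container overhead: ×1.03.
63,591 Mb = 7,948,870,500 bytes ÷ 1,073,741,824 = 7.403 GiB.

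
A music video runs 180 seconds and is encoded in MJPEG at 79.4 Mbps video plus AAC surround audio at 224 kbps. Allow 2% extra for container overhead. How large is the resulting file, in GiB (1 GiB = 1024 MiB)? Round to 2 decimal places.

Audio: 224 kbps = 0.224 Mbps.
Total bitrate: 79.4 + 0.224 = 79.624 Mbps.
Stream data: 79.624 Mbps × 180 s = 14332.3 Mb.
With 2% container overhead: ×1.02.
14,619 Mb = 1,827,370,800 bytes ÷ 1,073,741,824 = 1.702 GiB.

1.70 GiB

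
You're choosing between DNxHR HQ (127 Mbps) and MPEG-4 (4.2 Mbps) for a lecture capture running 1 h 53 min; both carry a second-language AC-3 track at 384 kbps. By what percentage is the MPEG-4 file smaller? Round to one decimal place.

1 h 53 min = 113 min = 6780 s
Audio: 384 kbps = 0.384 Mbps.
DNxHR HQ: 127.384 Mbps × 6780 s = 863663.5 Mb = 107.958 GB.
MPEG-4: 4.584 Mbps × 6780 s = 31079.5 Mb = 3.885 GB.
Reduction: (1 − 3.885/107.958) × 100 = 96.40%.

96.4%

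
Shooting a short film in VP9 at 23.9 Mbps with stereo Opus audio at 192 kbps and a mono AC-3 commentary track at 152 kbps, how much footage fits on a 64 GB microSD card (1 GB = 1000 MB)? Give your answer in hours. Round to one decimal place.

5.9 hours

Audio total: 192 + 152 = 344 kbps = 0.344 Mbps.
Total bitrate: 23.9 + 0.344 = 24.244 Mbps.
Capacity: 64 GB = 512,000 Mb.
Recording time: 512,000 / 24.244 = 21,119 s ≈ 5.87 hours.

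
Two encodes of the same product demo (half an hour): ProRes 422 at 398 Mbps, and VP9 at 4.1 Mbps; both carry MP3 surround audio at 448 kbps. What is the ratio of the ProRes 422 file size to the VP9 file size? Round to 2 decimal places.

87.61

30 min = 1800 s
Audio: 448 kbps = 0.448 Mbps.
ProRes 422: 398.448 Mbps × 1800 s = 717206.4 Mb = 83.494 GiB.
VP9: 4.548 Mbps × 1800 s = 8186.4 Mb = 0.953 GiB.
Ratio: 83.494 / 0.953 = 87.609.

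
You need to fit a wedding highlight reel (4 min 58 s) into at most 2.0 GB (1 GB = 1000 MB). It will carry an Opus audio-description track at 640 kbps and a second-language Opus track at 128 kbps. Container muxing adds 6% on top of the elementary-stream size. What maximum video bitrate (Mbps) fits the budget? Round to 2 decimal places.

Budget: 2.0 GB = 16000.0 Mb.
Stream payload after overhead: 16000.0 / 1.06 = 15094.3 Mb.
4 min 58 s = 298 s
Total bitrate budget: 15094.3 Mb / 298 s = 50.652 Mbps.
Audio total: 640 + 128 = 768 kbps = 0.768 Mbps.
Video: 50.652 − 0.768 = 49.884 Mbps.

49.88 Mbps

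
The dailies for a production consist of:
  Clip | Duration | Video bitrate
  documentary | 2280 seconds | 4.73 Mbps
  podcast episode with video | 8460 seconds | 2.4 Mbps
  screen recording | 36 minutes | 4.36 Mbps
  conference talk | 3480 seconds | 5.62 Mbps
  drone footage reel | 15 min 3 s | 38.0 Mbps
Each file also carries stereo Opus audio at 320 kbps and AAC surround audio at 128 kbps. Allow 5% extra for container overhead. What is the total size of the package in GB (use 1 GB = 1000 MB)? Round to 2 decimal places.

Audio total: 320 + 128 = 448 kbps = 0.448 Mbps.
documentary: 5.178 Mbps × 2280 s × 1.05 = 12396.1 Mb
podcast episode with video: 2.848 Mbps × 8460 s × 1.05 = 25298.8 Mb
screen recording: 4.808 Mbps × 2160 s × 1.05 = 10904.5 Mb
conference talk: 6.068 Mbps × 3480 s × 1.05 = 22172.5 Mb
drone footage reel: 38.448 Mbps × 903 s × 1.05 = 36454.5 Mb
Total: 107226.4 Mb = 13403.3 MB.
= 13.40 GB.

13.40 GB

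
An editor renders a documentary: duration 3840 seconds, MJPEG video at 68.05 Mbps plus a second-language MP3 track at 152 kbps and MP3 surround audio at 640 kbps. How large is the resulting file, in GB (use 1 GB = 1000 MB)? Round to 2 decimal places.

Audio total: 152 + 640 = 792 kbps = 0.792 Mbps.
Total bitrate: 68.05 + 0.792 = 68.842 Mbps.
Stream data: 68.842 Mbps × 3840 s = 264353.3 Mb.
264,353 Mb ÷ 8 = 33,044 MB → 33.04 GB.

33.04 GB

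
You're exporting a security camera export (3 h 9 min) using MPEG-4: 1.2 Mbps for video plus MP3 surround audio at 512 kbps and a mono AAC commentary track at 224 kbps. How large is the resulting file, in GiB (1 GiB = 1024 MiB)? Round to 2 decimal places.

2.56 GiB

3 h 9 min = 189 min = 11340 s
Audio total: 512 + 224 = 736 kbps = 0.736 Mbps.
Total bitrate: 1.2 + 0.736 = 1.936 Mbps.
Stream data: 1.936 Mbps × 11340 s = 21954.2 Mb.
21,954 Mb = 2,744,280,000 bytes ÷ 1,073,741,824 = 2.556 GiB.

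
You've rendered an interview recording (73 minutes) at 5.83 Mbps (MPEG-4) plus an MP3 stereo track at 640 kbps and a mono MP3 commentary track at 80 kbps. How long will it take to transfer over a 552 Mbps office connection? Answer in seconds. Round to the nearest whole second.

73 min = 4380 s
Audio total: 640 + 80 = 720 kbps = 0.720 Mbps.
Total bitrate: 6.550 Mbps.
File: 6.550 Mbps × 4380 s = 28689.0 Mb.
At 552 Mbps: 28689.0 / 552 = 52.0 s ≈ 52 seconds.

52 seconds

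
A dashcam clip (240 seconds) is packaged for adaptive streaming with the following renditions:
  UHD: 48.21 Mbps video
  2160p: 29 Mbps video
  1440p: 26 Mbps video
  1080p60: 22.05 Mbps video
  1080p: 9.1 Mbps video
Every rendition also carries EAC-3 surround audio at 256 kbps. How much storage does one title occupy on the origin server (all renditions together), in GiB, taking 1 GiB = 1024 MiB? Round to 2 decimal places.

Audio: 256 kbps = 0.256 Mbps.
Sum of rendition bitrates: (48.21+0.256) + (29+0.256) + (26+0.256) + (22.05+0.256) + (9.1+0.256) = 135.640 Mbps.
× 240 s = 32,554 Mb = 4,069 MB = 3.790 GiB.

3.79 GiB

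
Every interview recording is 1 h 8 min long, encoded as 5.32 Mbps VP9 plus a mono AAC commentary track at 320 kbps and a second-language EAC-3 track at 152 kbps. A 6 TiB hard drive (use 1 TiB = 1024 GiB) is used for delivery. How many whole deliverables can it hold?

2233

1 h 8 min = 68 min = 4080 s
Audio total: 320 + 152 = 472 kbps = 0.472 Mbps.
Total bitrate: 5.792 Mbps.
Per item: 5.792 Mbps × 4080 s = 23,631 Mb = 2,954 MB.
Capacity: 6 TiB = 52,776,558 Mb; 2233.33 items → 2233 complete.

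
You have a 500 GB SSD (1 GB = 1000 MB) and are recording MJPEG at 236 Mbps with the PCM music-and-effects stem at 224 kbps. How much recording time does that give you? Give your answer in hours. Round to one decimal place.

Audio: 224 kbps = 0.224 Mbps.
Total bitrate: 236 + 0.224 = 236.224 Mbps.
Capacity: 500 GB = 4,000,000 Mb.
Recording time: 4,000,000 / 236.224 = 16,933 s ≈ 4.70 hours.

4.7 hours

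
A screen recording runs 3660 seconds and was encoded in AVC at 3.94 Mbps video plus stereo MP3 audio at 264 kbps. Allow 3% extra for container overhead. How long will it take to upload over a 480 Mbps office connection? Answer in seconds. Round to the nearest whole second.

Audio: 264 kbps = 0.264 Mbps.
Total bitrate: 4.204 Mbps.
File: 4.204 Mbps × 3660 s = 15386.6 Mb.
With 3% container overhead: ×1.03. → 15848.2 Mb.
At 480 Mbps: 15848.2 / 480 = 33.0 s ≈ 33 seconds.

33 seconds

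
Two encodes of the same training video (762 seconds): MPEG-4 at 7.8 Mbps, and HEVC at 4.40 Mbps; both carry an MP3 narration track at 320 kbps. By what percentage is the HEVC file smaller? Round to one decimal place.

Audio: 320 kbps = 0.320 Mbps.
MPEG-4: 8.120 Mbps × 762 s = 6187.4 Mb = 0.773 GB.
HEVC: 4.720 Mbps × 762 s = 3596.6 Mb = 0.450 GB.
Reduction: (1 − 0.450/0.773) × 100 = 41.87%.

41.9%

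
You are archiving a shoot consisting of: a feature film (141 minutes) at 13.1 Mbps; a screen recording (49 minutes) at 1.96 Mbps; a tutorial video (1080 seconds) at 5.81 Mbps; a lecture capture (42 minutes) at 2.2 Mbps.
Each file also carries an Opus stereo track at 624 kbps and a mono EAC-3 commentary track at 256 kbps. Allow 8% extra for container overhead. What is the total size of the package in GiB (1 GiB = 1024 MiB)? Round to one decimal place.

Audio total: 624 + 256 = 880 kbps = 0.880 Mbps.
feature film: 13.980 Mbps × 8460 s × 1.08 = 127732.5 Mb
screen recording: 2.840 Mbps × 2940 s × 1.08 = 9017.6 Mb
tutorial video: 6.690 Mbps × 1080 s × 1.08 = 7803.2 Mb
lecture capture: 3.080 Mbps × 2520 s × 1.08 = 8382.5 Mb
Total: 152935.8 Mb = 19117.0 MB.
= 17.80 GiB.

17.8 GiB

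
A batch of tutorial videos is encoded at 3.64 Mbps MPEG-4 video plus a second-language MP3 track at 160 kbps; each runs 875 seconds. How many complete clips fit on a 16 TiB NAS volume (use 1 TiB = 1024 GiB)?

42327

Audio: 160 kbps = 0.160 Mbps.
Total bitrate: 3.800 Mbps.
Per item: 3.800 Mbps × 875 s = 3,325 Mb = 415.6 MB.
Capacity: 16 TiB = 140,737,488 Mb; 42327.06 items → 42327 complete.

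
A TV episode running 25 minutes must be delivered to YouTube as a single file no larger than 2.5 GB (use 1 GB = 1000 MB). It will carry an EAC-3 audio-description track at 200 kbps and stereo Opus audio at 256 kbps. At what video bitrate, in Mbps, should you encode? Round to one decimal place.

12.9 Mbps

Budget: 2.5 GB = 20000.0 Mb.
25 min = 1500 s
Total bitrate budget: 20000.0 Mb / 1500 s = 13.333 Mbps.
Audio total: 200 + 256 = 456 kbps = 0.456 Mbps.
Video: 13.333 − 0.456 = 12.877 Mbps.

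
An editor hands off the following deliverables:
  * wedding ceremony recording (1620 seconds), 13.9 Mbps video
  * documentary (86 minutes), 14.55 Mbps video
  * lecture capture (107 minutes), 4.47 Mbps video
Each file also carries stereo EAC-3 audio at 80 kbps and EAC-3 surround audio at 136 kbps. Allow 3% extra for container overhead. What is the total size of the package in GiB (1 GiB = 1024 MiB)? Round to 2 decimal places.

Audio total: 80 + 136 = 216 kbps = 0.216 Mbps.
wedding ceremony recording: 14.116 Mbps × 1620 s × 1.03 = 23554.0 Mb
documentary: 14.766 Mbps × 5160 s × 1.03 = 78478.3 Mb
lecture capture: 4.686 Mbps × 6420 s × 1.03 = 30986.6 Mb
Total: 133018.9 Mb = 16627.4 MB.
= 15.49 GiB.

15.49 GiB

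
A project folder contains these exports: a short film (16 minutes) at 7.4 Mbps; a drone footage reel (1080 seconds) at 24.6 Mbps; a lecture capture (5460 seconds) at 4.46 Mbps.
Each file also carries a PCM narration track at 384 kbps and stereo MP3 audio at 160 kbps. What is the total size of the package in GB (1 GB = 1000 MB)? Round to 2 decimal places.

Audio total: 384 + 160 = 544 kbps = 0.544 Mbps.
short film: 7.944 Mbps × 960 s = 7626.2 Mb
drone footage reel: 25.144 Mbps × 1080 s = 27155.5 Mb
lecture capture: 5.004 Mbps × 5460 s = 27321.8 Mb
Total: 62103.6 Mb = 7762.9 MB.
= 7.763 GB.

7.76 GB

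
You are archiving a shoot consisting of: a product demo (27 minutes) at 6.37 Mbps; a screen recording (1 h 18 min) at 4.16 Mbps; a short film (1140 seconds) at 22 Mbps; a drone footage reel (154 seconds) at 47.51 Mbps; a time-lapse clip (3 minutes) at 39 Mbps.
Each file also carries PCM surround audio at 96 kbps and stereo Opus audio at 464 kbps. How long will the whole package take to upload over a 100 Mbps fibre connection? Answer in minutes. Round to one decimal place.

12.3 minutes

Audio total: 96 + 464 = 560 kbps = 0.560 Mbps.
product demo: 6.930 Mbps × 1620 s = 11226.6 Mb
screen recording: 4.720 Mbps × 4680 s = 22089.6 Mb
short film: 22.560 Mbps × 1140 s = 25718.4 Mb
drone footage reel: 48.070 Mbps × 154 s = 7402.8 Mb
time-lapse clip: 39.560 Mbps × 180 s = 7120.8 Mb
Total: 73558.2 Mb = 9194.8 MB.
At 100 Mbps: 73558.2 / 100 = 736 s ≈ 12.3 minutes.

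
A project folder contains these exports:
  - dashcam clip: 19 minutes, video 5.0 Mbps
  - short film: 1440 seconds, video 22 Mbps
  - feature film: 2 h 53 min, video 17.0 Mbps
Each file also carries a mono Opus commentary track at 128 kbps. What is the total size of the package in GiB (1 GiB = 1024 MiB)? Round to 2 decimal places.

Audio: 128 kbps = 0.128 Mbps.
dashcam clip: 5.128 Mbps × 1140 s = 5845.9 Mb
short film: 22.128 Mbps × 1440 s = 31864.3 Mb
feature film: 17.128 Mbps × 10380 s = 177788.6 Mb
Total: 215498.9 Mb = 26937.4 MB.
= 25.09 GiB.

25.09 GiB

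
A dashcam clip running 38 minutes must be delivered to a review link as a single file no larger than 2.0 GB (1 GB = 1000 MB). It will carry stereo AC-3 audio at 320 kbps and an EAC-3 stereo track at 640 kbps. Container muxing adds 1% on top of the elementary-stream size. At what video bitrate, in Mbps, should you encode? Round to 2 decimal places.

Budget: 2.0 GB = 16000.0 Mb.
Stream payload after overhead: 16000.0 / 1.01 = 15841.6 Mb.
38 min = 2280 s
Total bitrate budget: 15841.6 Mb / 2280 s = 6.948 Mbps.
Audio total: 320 + 640 = 960 kbps = 0.960 Mbps.
Video: 6.948 − 0.960 = 5.988 Mbps.

5.99 Mbps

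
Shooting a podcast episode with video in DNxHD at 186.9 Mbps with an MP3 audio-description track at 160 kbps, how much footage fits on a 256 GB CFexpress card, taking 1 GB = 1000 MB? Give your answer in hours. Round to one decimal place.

Audio: 160 kbps = 0.160 Mbps.
Total bitrate: 186.9 + 0.160 = 187.060 Mbps.
Capacity: 256 GB = 2,048,000 Mb.
Recording time: 2,048,000 / 187.060 = 10,948 s ≈ 3.04 hours.

3.0 hours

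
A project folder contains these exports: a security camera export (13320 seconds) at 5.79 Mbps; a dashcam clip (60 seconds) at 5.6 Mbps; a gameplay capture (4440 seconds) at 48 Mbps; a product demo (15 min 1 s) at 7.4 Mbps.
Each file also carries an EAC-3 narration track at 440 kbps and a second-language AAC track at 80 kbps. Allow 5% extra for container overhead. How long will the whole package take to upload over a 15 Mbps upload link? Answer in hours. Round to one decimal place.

6.0 hours

Audio total: 440 + 80 = 520 kbps = 0.520 Mbps.
security camera export: 6.310 Mbps × 13320 s × 1.05 = 88251.7 Mb
dashcam clip: 6.120 Mbps × 60 s × 1.05 = 385.6 Mb
gameplay capture: 48.520 Mbps × 4440 s × 1.05 = 226200.2 Mb
product demo: 7.920 Mbps × 901 s × 1.05 = 7492.7 Mb
Total: 322330.2 Mb = 40291.3 MB.
At 15 Mbps: 322330.2 / 15 = 21489 s ≈ 5.97 hours.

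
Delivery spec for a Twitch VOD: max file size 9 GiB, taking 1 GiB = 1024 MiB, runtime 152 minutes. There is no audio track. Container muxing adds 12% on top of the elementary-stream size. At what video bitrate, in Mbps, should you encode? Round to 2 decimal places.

7.57 Mbps

Budget: 9 GiB = 77309.4 Mb.
Stream payload after overhead: 77309.4 / 1.12 = 69026.3 Mb.
152 min = 9120 s
Total bitrate budget: 69026.3 Mb / 9120 s = 7.569 Mbps.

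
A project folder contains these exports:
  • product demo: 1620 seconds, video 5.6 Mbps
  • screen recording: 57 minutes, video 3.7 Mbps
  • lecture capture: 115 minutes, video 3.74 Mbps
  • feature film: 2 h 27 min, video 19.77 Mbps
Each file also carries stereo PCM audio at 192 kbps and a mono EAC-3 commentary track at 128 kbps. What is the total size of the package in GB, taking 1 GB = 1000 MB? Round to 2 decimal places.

Audio total: 192 + 128 = 320 kbps = 0.320 Mbps.
product demo: 5.920 Mbps × 1620 s = 9590.4 Mb
screen recording: 4.020 Mbps × 3420 s = 13748.4 Mb
lecture capture: 4.060 Mbps × 6900 s = 28014.0 Mb
feature film: 20.090 Mbps × 8820 s = 177193.8 Mb
Total: 228546.6 Mb = 28568.3 MB.
= 28.57 GB.

28.57 GB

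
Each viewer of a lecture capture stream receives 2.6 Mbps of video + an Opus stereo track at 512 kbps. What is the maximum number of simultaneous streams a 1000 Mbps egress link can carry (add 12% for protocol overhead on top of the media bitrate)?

286

Audio: 512 kbps = 0.512 Mbps.
Per-viewer media rate: 3.112 Mbps.
On the wire with 12% overhead: 3.485 Mbps.
1000 Mbps = 1,000 Mbps; 1,000 / 3.485 = 286.91 → 286 viewers.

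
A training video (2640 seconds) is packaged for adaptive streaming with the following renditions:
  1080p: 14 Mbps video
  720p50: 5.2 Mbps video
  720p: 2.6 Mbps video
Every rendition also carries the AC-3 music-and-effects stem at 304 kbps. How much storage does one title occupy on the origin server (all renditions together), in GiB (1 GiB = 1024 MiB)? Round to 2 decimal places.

6.98 GiB

Audio: 304 kbps = 0.304 Mbps.
Sum of rendition bitrates: (14+0.304) + (5.2+0.304) + (2.6+0.304) = 22.712 Mbps.
× 2640 s = 59,960 Mb = 7,495 MB = 6.980 GiB.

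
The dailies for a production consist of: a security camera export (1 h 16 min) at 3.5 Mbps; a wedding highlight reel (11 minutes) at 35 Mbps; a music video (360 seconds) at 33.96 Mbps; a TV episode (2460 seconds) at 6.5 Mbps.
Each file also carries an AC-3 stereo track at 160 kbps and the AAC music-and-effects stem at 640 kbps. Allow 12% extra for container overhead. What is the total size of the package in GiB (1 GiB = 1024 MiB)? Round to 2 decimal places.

9.61 GiB

Audio total: 160 + 640 = 800 kbps = 0.800 Mbps.
security camera export: 4.300 Mbps × 4560 s × 1.12 = 21961.0 Mb
wedding highlight reel: 35.800 Mbps × 660 s × 1.12 = 26463.4 Mb
music video: 34.760 Mbps × 360 s × 1.12 = 14015.2 Mb
TV episode: 7.300 Mbps × 2460 s × 1.12 = 20113.0 Mb
Total: 82552.5 Mb = 10319.1 MB.
= 9.610 GiB.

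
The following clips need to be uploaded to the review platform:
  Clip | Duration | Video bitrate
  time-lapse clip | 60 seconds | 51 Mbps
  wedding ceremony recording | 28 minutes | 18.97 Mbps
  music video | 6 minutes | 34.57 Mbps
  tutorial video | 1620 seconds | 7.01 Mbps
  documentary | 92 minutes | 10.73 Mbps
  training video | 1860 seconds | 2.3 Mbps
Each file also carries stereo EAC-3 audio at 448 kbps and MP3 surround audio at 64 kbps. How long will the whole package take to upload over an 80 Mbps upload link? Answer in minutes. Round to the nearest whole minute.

Audio total: 448 + 64 = 512 kbps = 0.512 Mbps.
time-lapse clip: 51.512 Mbps × 60 s = 3090.7 Mb
wedding ceremony recording: 19.482 Mbps × 1680 s = 32729.8 Mb
music video: 35.082 Mbps × 360 s = 12629.5 Mb
tutorial video: 7.522 Mbps × 1620 s = 12185.6 Mb
documentary: 11.242 Mbps × 5520 s = 62055.8 Mb
training video: 2.812 Mbps × 1860 s = 5230.3 Mb
Total: 127921.8 Mb = 15990.2 MB.
At 80 Mbps: 127921.8 / 80 = 1599 s ≈ 26.7 minutes.

27 minutes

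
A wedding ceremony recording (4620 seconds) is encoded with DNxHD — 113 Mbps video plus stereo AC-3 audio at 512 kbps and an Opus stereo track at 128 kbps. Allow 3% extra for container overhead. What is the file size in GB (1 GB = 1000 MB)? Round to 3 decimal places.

Audio total: 512 + 128 = 640 kbps = 0.640 Mbps.
Total bitrate: 113 + 0.640 = 113.640 Mbps.
Stream data: 113.640 Mbps × 4620 s = 525016.8 Mb.
With 3% container overhead: ×1.03.
540,767 Mb ÷ 8 = 67,596 MB → 67.60 GB.

67.596 GB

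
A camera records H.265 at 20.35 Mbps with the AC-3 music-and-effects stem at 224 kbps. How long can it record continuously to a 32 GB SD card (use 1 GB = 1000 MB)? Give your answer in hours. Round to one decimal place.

3.5 hours

Audio: 224 kbps = 0.224 Mbps.
Total bitrate: 20.35 + 0.224 = 20.574 Mbps.
Capacity: 32 GB = 256,000 Mb.
Recording time: 256,000 / 20.574 = 12,443 s ≈ 3.46 hours.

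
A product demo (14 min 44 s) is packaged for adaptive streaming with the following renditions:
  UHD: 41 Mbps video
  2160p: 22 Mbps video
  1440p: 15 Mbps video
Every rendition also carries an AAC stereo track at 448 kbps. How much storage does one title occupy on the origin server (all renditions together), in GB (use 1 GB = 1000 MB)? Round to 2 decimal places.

14 min 44 s = 884 s
Audio: 448 kbps = 0.448 Mbps.
Sum of rendition bitrates: (41+0.448) + (22+0.448) + (15+0.448) = 79.344 Mbps.
× 884 s = 70,140 Mb = 8,768 MB = 8.768 GB.

8.77 GB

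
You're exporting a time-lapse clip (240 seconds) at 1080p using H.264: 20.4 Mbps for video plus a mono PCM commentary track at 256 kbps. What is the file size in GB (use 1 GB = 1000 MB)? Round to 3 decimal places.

Audio: 256 kbps = 0.256 Mbps.
Total bitrate: 20.4 + 0.256 = 20.656 Mbps.
Stream data: 20.656 Mbps × 240 s = 4957.4 Mb.
4,957 Mb ÷ 8 = 619.7 MB → 0.6197 GB.

0.620 GB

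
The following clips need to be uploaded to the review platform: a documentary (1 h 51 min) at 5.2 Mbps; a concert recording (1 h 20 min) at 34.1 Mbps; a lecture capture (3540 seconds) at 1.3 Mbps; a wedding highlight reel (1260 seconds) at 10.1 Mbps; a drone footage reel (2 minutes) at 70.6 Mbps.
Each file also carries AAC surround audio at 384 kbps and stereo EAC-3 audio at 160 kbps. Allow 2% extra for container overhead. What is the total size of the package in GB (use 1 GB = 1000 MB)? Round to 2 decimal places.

Audio total: 384 + 160 = 544 kbps = 0.544 Mbps.
documentary: 5.744 Mbps × 6660 s × 1.02 = 39020.1 Mb
concert recording: 34.644 Mbps × 4800 s × 1.02 = 169617.0 Mb
lecture capture: 1.844 Mbps × 3540 s × 1.02 = 6658.3 Mb
wedding highlight reel: 10.644 Mbps × 1260 s × 1.02 = 13679.7 Mb
drone footage reel: 71.144 Mbps × 120 s × 1.02 = 8708.0 Mb
Total: 237683.2 Mb = 29710.4 MB.
= 29.71 GB.

29.71 GB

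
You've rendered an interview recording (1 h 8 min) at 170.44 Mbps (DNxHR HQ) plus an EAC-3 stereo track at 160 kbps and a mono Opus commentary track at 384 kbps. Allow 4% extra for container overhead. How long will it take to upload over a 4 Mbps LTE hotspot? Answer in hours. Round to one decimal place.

1 h 8 min = 68 min = 4080 s
Audio total: 160 + 384 = 544 kbps = 0.544 Mbps.
Total bitrate: 170.984 Mbps.
File: 170.984 Mbps × 4080 s = 697614.7 Mb.
With 4% container overhead: ×1.04. → 725519.3 Mb.
At 4 Mbps: 725519.3 / 4 = 181379.8 s ≈ 50.4 hours.

50.4 hours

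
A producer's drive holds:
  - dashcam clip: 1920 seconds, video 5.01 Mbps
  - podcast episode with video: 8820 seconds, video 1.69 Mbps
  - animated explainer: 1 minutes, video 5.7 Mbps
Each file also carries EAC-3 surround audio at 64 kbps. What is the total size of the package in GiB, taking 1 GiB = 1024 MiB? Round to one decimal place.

3.0 GiB

Audio: 64 kbps = 0.064 Mbps.
dashcam clip: 5.074 Mbps × 1920 s = 9742.1 Mb
podcast episode with video: 1.754 Mbps × 8820 s = 15470.3 Mb
animated explainer: 5.764 Mbps × 60 s = 345.8 Mb
Total: 25558.2 Mb = 3194.8 MB.
= 2.975 GiB.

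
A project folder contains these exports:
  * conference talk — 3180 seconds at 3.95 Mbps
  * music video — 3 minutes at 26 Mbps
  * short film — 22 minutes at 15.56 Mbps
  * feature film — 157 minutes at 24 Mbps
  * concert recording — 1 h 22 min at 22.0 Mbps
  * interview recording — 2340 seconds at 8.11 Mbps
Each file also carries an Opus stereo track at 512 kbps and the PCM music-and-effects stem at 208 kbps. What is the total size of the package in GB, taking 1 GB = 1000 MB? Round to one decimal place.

50.8 GB

Audio total: 512 + 208 = 720 kbps = 0.720 Mbps.
conference talk: 4.670 Mbps × 3180 s = 14850.6 Mb
music video: 26.720 Mbps × 180 s = 4809.6 Mb
short film: 16.280 Mbps × 1320 s = 21489.6 Mb
feature film: 24.720 Mbps × 9420 s = 232862.4 Mb
concert recording: 22.720 Mbps × 4920 s = 111782.4 Mb
interview recording: 8.830 Mbps × 2340 s = 20662.2 Mb
Total: 406456.8 Mb = 50807.1 MB.
= 50.81 GB.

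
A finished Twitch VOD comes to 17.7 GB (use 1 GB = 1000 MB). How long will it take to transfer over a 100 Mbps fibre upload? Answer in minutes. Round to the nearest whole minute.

24 minutes

File: 17.7 GB = 141600.0 Mb.
At 100 Mbps: 141600.0 / 100 = 1416.0 s ≈ 23.6 minutes.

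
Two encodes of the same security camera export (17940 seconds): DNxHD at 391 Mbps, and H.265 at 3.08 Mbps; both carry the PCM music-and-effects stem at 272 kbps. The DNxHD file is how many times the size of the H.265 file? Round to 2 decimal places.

116.73

Audio: 272 kbps = 0.272 Mbps.
DNxHD: 391.272 Mbps × 17940 s = 7019419.7 Mb = 877.427 GB.
H.265: 3.352 Mbps × 17940 s = 60134.9 Mb = 7.517 GB.
Ratio: 877.427 / 7.517 = 116.728.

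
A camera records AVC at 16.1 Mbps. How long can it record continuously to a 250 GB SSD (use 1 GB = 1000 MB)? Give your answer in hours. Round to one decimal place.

34.5 hours

Capacity: 250 GB = 2,000,000 Mb.
Recording time: 2,000,000 / 16.100 = 124,224 s ≈ 34.5 hours.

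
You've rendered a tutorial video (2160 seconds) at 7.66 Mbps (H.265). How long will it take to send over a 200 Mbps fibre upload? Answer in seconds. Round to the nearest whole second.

File: 7.660 Mbps × 2160 s = 16545.6 Mb.
At 200 Mbps: 16545.6 / 200 = 82.7 s ≈ 82.7 seconds.

83 seconds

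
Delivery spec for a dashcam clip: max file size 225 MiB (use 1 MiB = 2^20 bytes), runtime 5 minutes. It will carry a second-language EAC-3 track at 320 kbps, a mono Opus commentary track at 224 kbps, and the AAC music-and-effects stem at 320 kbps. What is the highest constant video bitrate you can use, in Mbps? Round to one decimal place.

5.4 Mbps

Budget: 225 MiB = 1887.4 Mb.
5 min = 300 s
Total bitrate budget: 1887.4 Mb / 300 s = 6.291 Mbps.
Audio total: 320 + 224 + 320 = 864 kbps = 0.864 Mbps.
Video: 6.291 − 0.864 = 5.427 Mbps.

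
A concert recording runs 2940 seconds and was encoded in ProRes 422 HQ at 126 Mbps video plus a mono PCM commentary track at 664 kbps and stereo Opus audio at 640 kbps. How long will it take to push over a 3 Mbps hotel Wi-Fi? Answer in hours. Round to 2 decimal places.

34.65 hours

Audio total: 664 + 640 = 1304 kbps = 1.304 Mbps.
Total bitrate: 127.304 Mbps.
File: 127.304 Mbps × 2940 s = 374273.8 Mb.
At 3 Mbps: 374273.8 / 3 = 124757.9 s ≈ 34.7 hours.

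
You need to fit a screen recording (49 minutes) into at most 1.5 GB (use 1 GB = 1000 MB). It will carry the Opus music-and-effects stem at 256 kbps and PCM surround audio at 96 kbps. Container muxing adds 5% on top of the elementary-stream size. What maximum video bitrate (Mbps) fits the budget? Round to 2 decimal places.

Budget: 1.5 GB = 12000.0 Mb.
Stream payload after overhead: 12000.0 / 1.05 = 11428.6 Mb.
49 min = 2940 s
Total bitrate budget: 11428.6 Mb / 2940 s = 3.887 Mbps.
Audio total: 256 + 96 = 352 kbps = 0.352 Mbps.
Video: 3.887 − 0.352 = 3.535 Mbps.

3.54 Mbps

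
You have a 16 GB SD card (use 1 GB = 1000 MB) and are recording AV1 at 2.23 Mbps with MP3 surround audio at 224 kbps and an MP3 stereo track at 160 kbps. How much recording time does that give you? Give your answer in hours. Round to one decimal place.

Audio total: 224 + 160 = 384 kbps = 0.384 Mbps.
Total bitrate: 2.23 + 0.384 = 2.614 Mbps.
Capacity: 16 GB = 128,000 Mb.
Recording time: 128,000 / 2.614 = 48,967 s ≈ 13.6 hours.

13.6 hours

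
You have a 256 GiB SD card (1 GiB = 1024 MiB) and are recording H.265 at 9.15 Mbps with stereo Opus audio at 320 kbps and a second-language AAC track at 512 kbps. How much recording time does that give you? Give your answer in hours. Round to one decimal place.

Audio total: 320 + 512 = 832 kbps = 0.832 Mbps.
Total bitrate: 9.15 + 0.832 = 9.982 Mbps.
Capacity: 256 GiB = 2,199,023 Mb.
Recording time: 2,199,023 / 9.982 = 220,299 s ≈ 61.2 hours.

61.2 hours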